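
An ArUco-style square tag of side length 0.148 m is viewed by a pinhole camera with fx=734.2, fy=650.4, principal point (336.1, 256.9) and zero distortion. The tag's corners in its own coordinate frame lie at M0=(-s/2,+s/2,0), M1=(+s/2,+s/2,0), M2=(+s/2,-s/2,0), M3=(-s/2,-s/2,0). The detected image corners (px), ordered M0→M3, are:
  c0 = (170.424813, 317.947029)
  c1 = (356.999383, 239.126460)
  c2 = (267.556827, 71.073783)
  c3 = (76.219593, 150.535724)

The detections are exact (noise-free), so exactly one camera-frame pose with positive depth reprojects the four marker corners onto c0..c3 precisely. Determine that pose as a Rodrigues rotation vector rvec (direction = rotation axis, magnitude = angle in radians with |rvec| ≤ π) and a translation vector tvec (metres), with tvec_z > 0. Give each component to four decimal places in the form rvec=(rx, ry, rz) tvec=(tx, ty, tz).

Intrinsics K: fx=734.2, fy=650.4, cx=336.1, cy=256.9
Marker side s = 0.148 m; corners in marker frame (Z=0):
  M0 = (-0.0740, +0.0740, 0)
  M1 = (+0.0740, +0.0740, 0)
  M2 = (+0.0740, -0.0740, 0)
  M3 = (-0.0740, -0.0740, 0)
Detected image corners:
  c0 = (170.424813, 317.947029) px
  c1 = (356.999383, 239.126460) px
  c2 = (267.556827, 71.073783) px
  c3 = (76.219593, 150.535724) px
Planar DLT: solve 8×8 A·h = b for H (H[2,2]=1):
  H  [+1286.21139 +652.77732 +218.61561]
  H  [-526.08071 +1162.28925 +195.46406]
  H  [+0.04435 +0.14875 +1.00000]
B = K⁻¹H; ‖b₁‖=1.919149, ‖b₂‖=1.919149; λ = 2/(‖b₁‖+‖b₂‖) = 0.521064, sign → tz>0 ⇒ λ=+0.521064
r₁ = λ·B[:,0] = (+0.90225,-0.43059,+0.02311); r₂ = λ·B[:,1] = (+0.42780,+0.90055,+0.07751)
r₃ = r₁×r₂ = (-0.05419,-0.06005,+0.99672); SVD([r₁ r₂ r₃]) → R = UVᵀ:
  R  [+0.90225 +0.42780 -0.05419]
  R  [-0.43059 +0.90055 -0.06005]
  R  [+0.02311 +0.07751 +0.99672]
t = (-0.08338, -0.04922, +0.52106) m
tr R = 2.799519; θ = arccos((tr R − 1)/2) = 0.451578 rad = 25.874°
axis k = ((R−Rᵀ)₃₂, (R−Rᵀ)₁₃, (R−Rᵀ)₂₁) / (2 sinθ) = (+0.157610, -0.088563, -0.983522)
rvec = θ·k = (+0.071173, -0.039993, -0.444137)

rvec=(0.0712, -0.0400, -0.4441) tvec=(-0.0834, -0.0492, 0.5211)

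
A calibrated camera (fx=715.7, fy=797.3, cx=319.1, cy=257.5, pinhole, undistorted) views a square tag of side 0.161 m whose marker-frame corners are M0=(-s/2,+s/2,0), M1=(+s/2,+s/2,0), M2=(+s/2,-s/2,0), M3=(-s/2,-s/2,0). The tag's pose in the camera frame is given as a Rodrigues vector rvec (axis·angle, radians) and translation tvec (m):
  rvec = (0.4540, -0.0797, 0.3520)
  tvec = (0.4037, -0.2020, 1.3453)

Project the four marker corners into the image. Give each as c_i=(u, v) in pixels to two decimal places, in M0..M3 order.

c0=(476.29, 164.27) c1=(551.10, 194.99) c2=(593.28, 110.45) c3=(515.43, 76.55)

Intrinsics K: fx=715.7, fy=797.3, cx=319.1, cy=257.5
Marker side s = 0.161 m; corners in marker frame (Z=0):
  M0 = (-0.0805, +0.0805, 0)
  M1 = (+0.0805, +0.0805, 0)
  M2 = (+0.0805, -0.0805, 0)
  M3 = (-0.0805, -0.0805, 0)
rvec = (0.4540, -0.0797, 0.3520), |rvec| = θ = 0.57998 rad = 33.230°
Rodrigues: sinθ=0.54800, 1−cosθ=0.16352; R = I + sinθ·[k]× + (1−cosθ)·[k]×²:
    [+0.93668 -0.35019 +0.00238]
    [+0.31501 +0.83956 -0.44261]
    [+0.15300 +0.41533 +0.89671]
t = (0.4037, -0.2020, 1.3453) m
M0: Pc = R·M0+t = (+0.30011, -0.15977, +1.36642); u = 715.7·(+0.30011)/1.36642 + 319.1 = 476.2898, v = 797.3·(-0.15977)/1.36642 + 257.5 = 164.2730
M1: Pc = R·M1+t = (+0.45091, -0.10906, +1.39105); u = 715.7·(+0.45091)/1.39105 + 319.1 = 551.0960, v = 797.3·(-0.10906)/1.39105 + 257.5 = 194.9923
M2: Pc = R·M2+t = (+0.50729, -0.24423, +1.32418); u = 715.7·(+0.50729)/1.32418 + 319.1 = 593.2838, v = 797.3·(-0.24423)/1.32418 + 257.5 = 110.4491
M3: Pc = R·M3+t = (+0.35649, -0.29494, +1.29955); u = 715.7·(+0.35649)/1.29955 + 319.1 = 515.4281, v = 797.3·(-0.29494)/1.29955 + 257.5 = 76.5466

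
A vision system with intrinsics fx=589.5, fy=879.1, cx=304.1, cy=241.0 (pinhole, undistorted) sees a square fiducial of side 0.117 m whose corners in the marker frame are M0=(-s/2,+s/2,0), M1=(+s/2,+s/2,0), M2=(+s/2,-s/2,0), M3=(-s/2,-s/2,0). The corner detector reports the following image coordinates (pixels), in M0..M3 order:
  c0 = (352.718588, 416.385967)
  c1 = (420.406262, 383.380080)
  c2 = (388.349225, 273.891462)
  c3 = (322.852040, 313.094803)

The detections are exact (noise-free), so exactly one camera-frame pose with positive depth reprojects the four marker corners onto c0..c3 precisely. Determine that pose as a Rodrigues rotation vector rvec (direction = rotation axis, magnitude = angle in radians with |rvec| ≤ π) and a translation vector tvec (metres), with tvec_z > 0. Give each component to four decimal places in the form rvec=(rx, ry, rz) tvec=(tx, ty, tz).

Intrinsics K: fx=589.5, fy=879.1, cx=304.1, cy=241.0
Marker side s = 0.117 m; corners in marker frame (Z=0):
  M0 = (-0.0585, +0.0585, 0)
  M1 = (+0.0585, +0.0585, 0)
  M2 = (+0.0585, -0.0585, 0)
  M3 = (-0.0585, -0.0585, 0)
Detected image corners:
  c0 = (352.718588, 416.385967) px
  c1 = (420.406262, 383.380080) px
  c2 = (388.349225, 273.891462) px
  c3 = (322.852040, 313.094803) px
Planar DLT: solve 8×8 A·h = b for H (H[2,2]=1):
  H  [+378.98634 +248.43449 +370.04455]
  H  [-486.30900 +893.65199 +347.09577]
  H  [-0.51244 -0.04289 +1.00000]
B = K⁻¹H; ‖b₁‖=1.120717, ‖b₂‖=1.120717; λ = 2/(‖b₁‖+‖b₂‖) = 0.892286, sign → tz>0 ⇒ λ=+0.892286
r₁ = λ·B[:,0] = (+0.80952,-0.36825,-0.45724); r₂ = λ·B[:,1] = (+0.39578,+0.91755,-0.03827)
r₃ = r₁×r₂ = (+0.43363,-0.14999,+0.88852); SVD([r₁ r₂ r₃]) → R = UVᵀ:
  R  [+0.80952 +0.39578 +0.43363]
  R  [-0.36825 +0.91755 -0.14999]
  R  [-0.45724 -0.03827 +0.88852]
t = (+0.09982, +0.10769, +0.89229) m
tr R = 2.615585; θ = arccos((tr R − 1)/2) = 0.630399 rad = 36.119°
axis k = ((R−Rᵀ)₃₂, (R−Rᵀ)₁₃, (R−Rᵀ)₂₁) / (2 sinθ) = (+0.094761, +0.755661, -0.648072)
rvec = θ·k = (+0.059737, +0.476368, -0.408544)

rvec=(0.0597, 0.4764, -0.4085) tvec=(0.0998, 0.1077, 0.8923)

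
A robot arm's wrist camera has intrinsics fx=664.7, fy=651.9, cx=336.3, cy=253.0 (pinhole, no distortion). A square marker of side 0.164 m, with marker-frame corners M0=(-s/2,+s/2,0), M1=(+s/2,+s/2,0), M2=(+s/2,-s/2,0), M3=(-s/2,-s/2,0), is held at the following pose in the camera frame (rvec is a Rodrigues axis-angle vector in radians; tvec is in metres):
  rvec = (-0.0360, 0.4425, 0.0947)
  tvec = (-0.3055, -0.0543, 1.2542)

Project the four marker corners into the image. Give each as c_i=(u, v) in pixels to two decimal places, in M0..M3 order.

c0=(136.41, 263.34) c1=(205.37, 271.28) c2=(214.49, 184.07) c3=(145.16, 180.89)

Intrinsics K: fx=664.7, fy=651.9, cx=336.3, cy=253.0
Marker side s = 0.164 m; corners in marker frame (Z=0):
  M0 = (-0.0820, +0.0820, 0)
  M1 = (+0.0820, +0.0820, 0)
  M2 = (+0.0820, -0.0820, 0)
  M3 = (-0.0820, -0.0820, 0)
rvec = (-0.0360, 0.4425, 0.0947), |rvec| = θ = 0.45395 rad = 26.009°
Rodrigues: sinθ=0.43852, 1−cosθ=0.10128; R = I + sinθ·[k]× + (1−cosθ)·[k]×²:
    [+0.89936 -0.09931 +0.42578]
    [+0.08365 +0.99496 +0.05537]
    [-0.42913 -0.01418 +0.90313]
t = (-0.3055, -0.0543, 1.2542) m
M0: Pc = R·M0+t = (-0.38739, +0.02043, +1.28823); u = 664.7·(-0.38739)/1.28823 + 336.3 = 136.4137, v = 651.9·(+0.02043)/1.28823 + 253.0 = 263.3369
M1: Pc = R·M1+t = (-0.23990, +0.03415, +1.21785); u = 664.7·(-0.23990)/1.21785 + 336.3 = 205.3651, v = 651.9·(+0.03415)/1.21785 + 253.0 = 271.2778
M2: Pc = R·M2+t = (-0.22361, -0.12903, +1.22017); u = 664.7·(-0.22361)/1.22017 + 336.3 = 214.4870, v = 651.9·(-0.12903)/1.22017 + 253.0 = 184.0650
M3: Pc = R·M3+t = (-0.37110, -0.14275, +1.29055); u = 664.7·(-0.37110)/1.29055 + 336.3 = 145.1625, v = 651.9·(-0.14275)/1.29055 + 253.0 = 180.8944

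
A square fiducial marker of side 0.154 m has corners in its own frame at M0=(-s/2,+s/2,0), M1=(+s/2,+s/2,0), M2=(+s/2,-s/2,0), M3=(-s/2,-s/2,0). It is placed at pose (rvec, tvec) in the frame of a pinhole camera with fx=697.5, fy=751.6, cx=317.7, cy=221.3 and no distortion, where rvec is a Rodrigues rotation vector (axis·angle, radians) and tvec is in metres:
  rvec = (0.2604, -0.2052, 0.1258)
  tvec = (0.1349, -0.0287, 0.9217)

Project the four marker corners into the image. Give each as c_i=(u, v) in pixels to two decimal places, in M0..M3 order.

c0=(354.39, 251.95) c1=(462.13, 262.58) c2=(485.46, 143.62) c3=(374.07, 128.05)

Intrinsics K: fx=697.5, fy=751.6, cx=317.7, cy=221.3
Marker side s = 0.154 m; corners in marker frame (Z=0):
  M0 = (-0.0770, +0.0770, 0)
  M1 = (+0.0770, +0.0770, 0)
  M2 = (+0.0770, -0.0770, 0)
  M3 = (-0.0770, -0.0770, 0)
rvec = (0.2604, -0.2052, 0.1258), |rvec| = θ = 0.35460 rad = 20.317°
Rodrigues: sinθ=0.34721, 1−cosθ=0.06221; R = I + sinθ·[k]× + (1−cosθ)·[k]×²:
    [+0.97134 -0.14962 -0.18472]
    [+0.09674 +0.95862 -0.26775]
    [+0.21713 +0.24220 +0.94562]
t = (0.1349, -0.0287, 0.9217) m
M0: Pc = R·M0+t = (+0.04859, +0.03766, +0.92363); u = 697.5·(+0.04859)/0.92363 + 317.7 = 354.3912, v = 751.6·(+0.03766)/0.92363 + 221.3 = 251.9494
M1: Pc = R·M1+t = (+0.19817, +0.05256, +0.95707); u = 697.5·(+0.19817)/0.95707 + 317.7 = 462.1255, v = 751.6·(+0.05256)/0.95707 + 221.3 = 262.5783
M2: Pc = R·M2+t = (+0.22121, -0.09506, +0.91977); u = 697.5·(+0.22121)/0.91977 + 317.7 = 485.4555, v = 751.6·(-0.09506)/0.91977 + 221.3 = 143.6169
M3: Pc = R·M3+t = (+0.07163, -0.10996, +0.88633); u = 697.5·(+0.07163)/0.88633 + 317.7 = 374.0676, v = 751.6·(-0.10996)/0.88633 + 221.3 = 128.0526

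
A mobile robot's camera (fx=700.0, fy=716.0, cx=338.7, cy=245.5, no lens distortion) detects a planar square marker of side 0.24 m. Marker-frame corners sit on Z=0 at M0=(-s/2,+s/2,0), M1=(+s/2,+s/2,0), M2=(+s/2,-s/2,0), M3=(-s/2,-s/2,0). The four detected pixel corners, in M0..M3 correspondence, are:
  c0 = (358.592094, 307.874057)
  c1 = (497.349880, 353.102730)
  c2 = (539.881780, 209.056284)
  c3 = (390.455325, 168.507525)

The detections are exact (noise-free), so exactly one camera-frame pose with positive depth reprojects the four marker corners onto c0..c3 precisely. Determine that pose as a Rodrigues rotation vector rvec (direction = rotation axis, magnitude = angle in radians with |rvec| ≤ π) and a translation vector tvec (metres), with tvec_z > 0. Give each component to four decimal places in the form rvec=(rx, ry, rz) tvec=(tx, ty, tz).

rvec=(0.2600, 0.2836, 0.2499) tvec=(0.1701, 0.0248, 1.1288)

Intrinsics K: fx=700.0, fy=716.0, cx=338.7, cy=245.5
Marker side s = 0.24 m; corners in marker frame (Z=0):
  M0 = (-0.1200, +0.1200, 0)
  M1 = (+0.1200, +0.1200, 0)
  M2 = (+0.1200, -0.1200, 0)
  M3 = (-0.1200, -0.1200, 0)
Detected image corners:
  c0 = (358.592094, 307.874057) px
  c1 = (497.349880, 353.102730) px
  c2 = (539.881780, 209.056284) px
  c3 = (390.455325, 168.507525) px
Planar DLT: solve 8×8 A·h = b for H (H[2,2]=1):
  H  [+504.03627 -41.34844 +444.15247]
  H  [+123.37549 +655.93182 +261.23662]
  H  [-0.21424 +0.25320 +1.00000]
B = K⁻¹H; ‖b₁‖=0.885891, ‖b₂‖=0.885891; λ = 2/(‖b₁‖+‖b₂‖) = 1.128807, sign → tz>0 ⇒ λ=+1.128807
r₁ = λ·B[:,0] = (+0.92981,+0.27743,-0.24183); r₂ = λ·B[:,1] = (-0.20497,+0.93611,+0.28581)
r₃ = r₁×r₂ = (+0.30567,-0.21618,+0.92727); SVD([r₁ r₂ r₃]) → R = UVᵀ:
  R  [+0.92981 -0.20497 +0.30567]
  R  [+0.27743 +0.93611 -0.21618]
  R  [-0.24183 +0.28581 +0.92727]
t = (+0.17005, +0.02481, +1.12881) m
tr R = 2.793191; θ = arccos((tr R − 1)/2) = 0.458775 rad = 26.286°
axis k = ((R−Rᵀ)₃₂, (R−Rᵀ)₁₃, (R−Rᵀ)₂₁) / (2 sinθ) = (+0.566774, +0.618163, +0.544648)
rvec = θ·k = (+0.260022, +0.283598, +0.249871)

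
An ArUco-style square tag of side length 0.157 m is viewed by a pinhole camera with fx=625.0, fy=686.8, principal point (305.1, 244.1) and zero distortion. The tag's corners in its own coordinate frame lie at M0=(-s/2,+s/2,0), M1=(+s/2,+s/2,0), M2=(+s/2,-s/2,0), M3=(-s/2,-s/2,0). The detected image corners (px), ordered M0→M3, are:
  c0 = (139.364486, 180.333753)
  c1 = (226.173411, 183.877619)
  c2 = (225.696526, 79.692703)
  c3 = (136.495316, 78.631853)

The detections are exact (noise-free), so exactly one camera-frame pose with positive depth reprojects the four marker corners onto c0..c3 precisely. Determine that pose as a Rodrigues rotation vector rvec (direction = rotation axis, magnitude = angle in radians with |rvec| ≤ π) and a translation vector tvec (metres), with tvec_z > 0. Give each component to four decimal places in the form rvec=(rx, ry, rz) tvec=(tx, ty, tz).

rvec=(0.1860, 0.1723, 0.0349) tvec=(-0.2101, -0.1743, 1.0613)

Intrinsics K: fx=625.0, fy=686.8, cx=305.1, cy=244.1
Marker side s = 0.157 m; corners in marker frame (Z=0):
  M0 = (-0.0785, +0.0785, 0)
  M1 = (+0.0785, +0.0785, 0)
  M2 = (+0.0785, -0.0785, 0)
  M3 = (-0.0785, -0.0785, 0)
Detected image corners:
  c0 = (139.364486, 180.333753) px
  c1 = (226.173411, 183.877619) px
  c2 = (225.696526, 79.692703) px
  c3 = (136.495316, 78.631853) px
Planar DLT: solve 8×8 A·h = b for H (H[2,2]=1):
  H  [+531.76916 +42.79582 +181.39972]
  H  [-5.81012 +678.60239 +131.33144]
  H  [-0.15757 +0.17614 +1.00000]
B = K⁻¹H; ‖b₁‖=0.942237, ‖b₂‖=0.942237; λ = 2/(‖b₁‖+‖b₂‖) = 1.061304, sign → tz>0 ⇒ λ=+1.061304
r₁ = λ·B[:,0] = (+0.98463,+0.05046,-0.16723); r₂ = λ·B[:,1] = (-0.01858,+0.98220,+0.18694)
r₃ = r₁×r₂ = (+0.17369,-0.18095,+0.96803); SVD([r₁ r₂ r₃]) → R = UVᵀ:
  R  [+0.98463 -0.01858 +0.17369]
  R  [+0.05046 +0.98220 -0.18095]
  R  [-0.16723 +0.18694 +0.96803]
t = (-0.21005, -0.17426, +1.06130) m
tr R = 2.934855; θ = arccos((tr R − 1)/2) = 0.255933 rad = 14.664°
axis k = ((R−Rᵀ)₃₂, (R−Rᵀ)₁₃, (R−Rᵀ)₂₁) / (2 sinθ) = (+0.726634, +0.673355, +0.136368)
rvec = θ·k = (+0.185969, +0.172334, +0.034901)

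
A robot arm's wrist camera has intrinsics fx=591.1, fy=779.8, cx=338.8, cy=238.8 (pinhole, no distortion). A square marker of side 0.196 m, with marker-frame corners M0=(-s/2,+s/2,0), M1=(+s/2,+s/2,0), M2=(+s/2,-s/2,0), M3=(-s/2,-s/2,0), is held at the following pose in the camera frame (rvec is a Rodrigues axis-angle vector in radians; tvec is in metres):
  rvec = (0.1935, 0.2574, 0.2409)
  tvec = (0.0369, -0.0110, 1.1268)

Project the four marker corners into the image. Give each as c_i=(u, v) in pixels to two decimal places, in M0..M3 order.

c0=(300.59, 276.77) c1=(395.67, 313.44) c2=(420.37, 181.92) c3=(320.70, 149.06)

Intrinsics K: fx=591.1, fy=779.8, cx=338.8, cy=238.8
Marker side s = 0.196 m; corners in marker frame (Z=0):
  M0 = (-0.0980, +0.0980, 0)
  M1 = (+0.0980, +0.0980, 0)
  M2 = (+0.0980, -0.0980, 0)
  M3 = (-0.0980, -0.0980, 0)
rvec = (0.1935, 0.2574, 0.2409), |rvec| = θ = 0.40216 rad = 23.042°
Rodrigues: sinθ=0.39140, 1−cosθ=0.07978; R = I + sinθ·[k]× + (1−cosθ)·[k]×²:
    [+0.93869 -0.20989 +0.27351]
    [+0.25903 +0.95290 -0.15774]
    [-0.22752 +0.21891 +0.94885]
t = (0.0369, -0.0110, 1.1268) m
M0: Pc = R·M0+t = (-0.07566, +0.05700, +1.17055); u = 591.1·(-0.07566)/1.17055 + 338.8 = 300.5932, v = 779.8·(+0.05700)/1.17055 + 238.8 = 276.7721
M1: Pc = R·M1+t = (+0.10832, +0.10777, +1.12596); u = 591.1·(+0.10832)/1.12596 + 338.8 = 395.6667, v = 779.8·(+0.10777)/1.12596 + 238.8 = 313.4374
M2: Pc = R·M2+t = (+0.14946, -0.07900, +1.08305); u = 591.1·(+0.14946)/1.08305 + 338.8 = 420.3718, v = 779.8·(-0.07900)/1.08305 + 238.8 = 181.9199
M3: Pc = R·M3+t = (-0.03452, -0.12977, +1.12764); u = 591.1·(-0.03452)/1.12764 + 338.8 = 320.7037, v = 779.8·(-0.12977)/1.12764 + 238.8 = 149.0606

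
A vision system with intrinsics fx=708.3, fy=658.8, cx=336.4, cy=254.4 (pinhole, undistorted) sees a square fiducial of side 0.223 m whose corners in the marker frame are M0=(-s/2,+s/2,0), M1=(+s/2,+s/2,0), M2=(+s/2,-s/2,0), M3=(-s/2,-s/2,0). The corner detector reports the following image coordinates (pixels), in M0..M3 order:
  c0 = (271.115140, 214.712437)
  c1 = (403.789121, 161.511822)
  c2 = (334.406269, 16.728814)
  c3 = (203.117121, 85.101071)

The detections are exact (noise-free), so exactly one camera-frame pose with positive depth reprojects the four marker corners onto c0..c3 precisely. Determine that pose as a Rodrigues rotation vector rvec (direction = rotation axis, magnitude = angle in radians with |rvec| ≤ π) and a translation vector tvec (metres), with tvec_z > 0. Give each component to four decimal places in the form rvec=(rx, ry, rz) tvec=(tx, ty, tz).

Intrinsics K: fx=708.3, fy=658.8, cx=336.4, cy=254.4
Marker side s = 0.223 m; corners in marker frame (Z=0):
  M0 = (-0.1115, +0.1115, 0)
  M1 = (+0.1115, +0.1115, 0)
  M2 = (+0.1115, -0.1115, 0)
  M3 = (-0.1115, -0.1115, 0)
Detected image corners:
  c0 = (271.115140, 214.712437) px
  c1 = (403.789121, 161.511822) px
  c2 = (334.406269, 16.728814) px
  c3 = (203.117121, 85.101071) px
Planar DLT: solve 8×8 A·h = b for H (H[2,2]=1):
  H  [+464.62839 +359.86335 +300.67397]
  H  [-322.11898 +634.13676 +122.24822]
  H  [-0.41991 +0.17149 +1.00000]
B = K⁻¹H; ‖b₁‖=1.007393, ‖b₂‖=1.007393; λ = 2/(‖b₁‖+‖b₂‖) = 0.992662, sign → tz>0 ⇒ λ=+0.992662
r₁ = λ·B[:,0] = (+0.84913,-0.32440,-0.41683); r₂ = λ·B[:,1] = (+0.42349,+0.88976,+0.17023)
r₃ = r₁×r₂ = (+0.31565,-0.32107,+0.89290); SVD([r₁ r₂ r₃]) → R = UVᵀ:
  R  [+0.84913 +0.42349 +0.31565]
  R  [-0.32440 +0.88976 -0.32107]
  R  [-0.41683 +0.17023 +0.89290]
t = (-0.05007, -0.19912, +0.99266) m
tr R = 2.631798; θ = arccos((tr R − 1)/2) = 0.616514 rad = 35.324°
axis k = ((R−Rᵀ)₃₂, (R−Rᵀ)₁₃, (R−Rᵀ)₂₁) / (2 sinθ) = (+0.424858, +0.633418, -0.646744)
rvec = θ·k = (+0.261931, +0.390511, -0.398727)

rvec=(0.2619, 0.3905, -0.3987) tvec=(-0.0501, -0.1991, 0.9927)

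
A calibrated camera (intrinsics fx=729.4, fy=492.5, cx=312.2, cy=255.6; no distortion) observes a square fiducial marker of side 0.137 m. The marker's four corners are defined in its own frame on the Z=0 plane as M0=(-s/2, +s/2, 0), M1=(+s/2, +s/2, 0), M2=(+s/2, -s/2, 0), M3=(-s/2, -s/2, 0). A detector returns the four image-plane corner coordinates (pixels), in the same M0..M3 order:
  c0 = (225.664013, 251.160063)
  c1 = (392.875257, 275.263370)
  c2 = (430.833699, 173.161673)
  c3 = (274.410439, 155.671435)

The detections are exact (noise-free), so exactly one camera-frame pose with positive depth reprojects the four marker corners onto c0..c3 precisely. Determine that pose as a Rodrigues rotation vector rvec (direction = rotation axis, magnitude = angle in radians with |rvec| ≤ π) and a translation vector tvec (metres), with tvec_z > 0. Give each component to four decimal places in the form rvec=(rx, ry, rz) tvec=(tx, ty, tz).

Intrinsics K: fx=729.4, fy=492.5, cx=312.2, cy=255.6
Marker side s = 0.137 m; corners in marker frame (Z=0):
  M0 = (-0.0685, +0.0685, 0)
  M1 = (+0.0685, +0.0685, 0)
  M2 = (+0.0685, -0.0685, 0)
  M3 = (-0.0685, -0.0685, 0)
Detected image corners:
  c0 = (225.664013, 251.160063) px
  c1 = (392.875257, 275.263370) px
  c2 = (430.833699, 173.161673) px
  c3 = (274.410439, 155.671435) px
Planar DLT: solve 8×8 A·h = b for H (H[2,2]=1):
  H  [+1058.59705 -510.88388 +329.78790]
  H  [+72.67703 +595.54157 +211.57578]
  H  [-0.36554 -0.58456 +1.00000]
B = K⁻¹H; ‖b₁‖=1.682959, ‖b₂‖=1.682959; λ = 2/(‖b₁‖+‖b₂‖) = 0.594192, sign → tz>0 ⇒ λ=+0.594192
r₁ = λ·B[:,0] = (+0.95533,+0.20041,-0.21720); r₂ = λ·B[:,1] = (-0.26751,+0.89877,-0.34734)
r₃ = r₁×r₂ = (+0.12561,+0.38993,+0.91224); SVD([r₁ r₂ r₃]) → R = UVᵀ:
  R  [+0.95533 -0.26751 +0.12561]
  R  [+0.20041 +0.89877 +0.38993]
  R  [-0.21720 -0.34734 +0.91224]
t = (+0.01433, -0.05311, +0.59419) m
tr R = 2.766344; θ = arccos((tr R − 1)/2) = 0.488214 rad = 27.973°
axis k = ((R−Rᵀ)₃₂, (R−Rᵀ)₁₃, (R−Rᵀ)₂₁) / (2 sinθ) = (-0.785917, +0.365427, +0.498796)
rvec = θ·k = (-0.383696, +0.178407, +0.243519)

rvec=(-0.3837, 0.1784, 0.2435) tvec=(0.0143, -0.0531, 0.5942)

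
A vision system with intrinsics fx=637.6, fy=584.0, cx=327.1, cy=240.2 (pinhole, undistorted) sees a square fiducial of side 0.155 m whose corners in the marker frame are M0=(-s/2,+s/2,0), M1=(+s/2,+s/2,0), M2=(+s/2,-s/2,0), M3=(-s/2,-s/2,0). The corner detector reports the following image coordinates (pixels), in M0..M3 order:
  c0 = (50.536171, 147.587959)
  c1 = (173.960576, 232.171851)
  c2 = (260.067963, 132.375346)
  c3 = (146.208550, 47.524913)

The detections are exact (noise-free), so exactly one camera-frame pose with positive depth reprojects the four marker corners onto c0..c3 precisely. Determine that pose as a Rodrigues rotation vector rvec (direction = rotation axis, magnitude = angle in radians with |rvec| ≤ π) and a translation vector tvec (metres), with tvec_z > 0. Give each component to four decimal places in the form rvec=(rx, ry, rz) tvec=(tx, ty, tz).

Intrinsics K: fx=637.6, fy=584.0, cx=327.1, cy=240.2
Marker side s = 0.155 m; corners in marker frame (Z=0):
  M0 = (-0.0775, +0.0775, 0)
  M1 = (+0.0775, +0.0775, 0)
  M2 = (+0.0775, -0.0775, 0)
  M3 = (-0.0775, -0.0775, 0)
Detected image corners:
  c0 = (50.536171, 147.587959) px
  c1 = (173.960576, 232.171851) px
  c2 = (260.067963, 132.375346) px
  c3 = (146.208550, 47.524913) px
Planar DLT: solve 8×8 A·h = b for H (H[2,2]=1):
  H  [+808.49817 -634.18805 +160.05275]
  H  [+585.44609 +601.68784 +139.63674]
  H  [+0.27776 -0.30734 +1.00000]
B = K⁻¹H; ‖b₁‖=1.460459, ‖b₂‖=1.460459; λ = 2/(‖b₁‖+‖b₂‖) = 0.684716, sign → tz>0 ⇒ λ=+0.684716
r₁ = λ·B[:,0] = (+0.77067,+0.60819,+0.19019); r₂ = λ·B[:,1] = (-0.57309,+0.79201,-0.21044)
r₃ = r₁×r₂ = (-0.27862,+0.05319,+0.95893); SVD([r₁ r₂ r₃]) → R = UVᵀ:
  R  [+0.77067 -0.57309 -0.27862]
  R  [+0.60819 +0.79201 +0.05319]
  R  [+0.19019 -0.21044 +0.95893]
t = (-0.17939, -0.11791, +0.68472) m
tr R = 2.521611; θ = arccos((tr R − 1)/2) = 0.706243 rad = 40.465°
axis k = ((R−Rᵀ)₃₂, (R−Rᵀ)₁₃, (R−Rᵀ)₂₁) / (2 sinθ) = (-0.203111, -0.361189, +0.910104)
rvec = θ·k = (-0.143445, -0.255087, +0.642754)

rvec=(-0.1434, -0.2551, 0.6428) tvec=(-0.1794, -0.1179, 0.6847)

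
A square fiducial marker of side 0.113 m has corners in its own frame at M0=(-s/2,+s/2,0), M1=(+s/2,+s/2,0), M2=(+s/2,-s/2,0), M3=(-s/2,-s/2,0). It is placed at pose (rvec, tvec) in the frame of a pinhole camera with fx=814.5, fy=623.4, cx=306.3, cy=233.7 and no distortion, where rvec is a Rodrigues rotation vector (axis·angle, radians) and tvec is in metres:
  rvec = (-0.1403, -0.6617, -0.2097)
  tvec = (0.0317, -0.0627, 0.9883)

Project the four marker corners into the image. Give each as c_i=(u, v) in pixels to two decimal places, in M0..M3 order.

c0=(307.71, 233.99) c1=(377.01, 223.74) c2=(355.28, 157.31) c3=(284.89, 162.60)

Intrinsics K: fx=814.5, fy=623.4, cx=306.3, cy=233.7
Marker side s = 0.113 m; corners in marker frame (Z=0):
  M0 = (-0.0565, +0.0565, 0)
  M1 = (+0.0565, +0.0565, 0)
  M2 = (+0.0565, -0.0565, 0)
  M3 = (-0.0565, -0.0565, 0)
rvec = (-0.1403, -0.6617, -0.2097), |rvec| = θ = 0.70817 rad = 40.575°
Rodrigues: sinθ=0.65045, 1−cosθ=0.24045; R = I + sinθ·[k]× + (1−cosθ)·[k]×²:
    [+0.76899 +0.23712 -0.59366]
    [-0.14810 +0.96948 +0.19539]
    [+0.62187 -0.06234 +0.78064]
t = (0.0317, -0.0627, 0.9883) m
M0: Pc = R·M0+t = (+0.00165, +0.00044, +0.94964); u = 814.5·(+0.00165)/0.94964 + 306.3 = 307.7145, v = 623.4·(+0.00044)/0.94964 + 233.7 = 233.9908
M1: Pc = R·M1+t = (+0.08855, -0.01629, +1.01991); u = 814.5·(+0.08855)/1.01991 + 306.3 = 377.0119, v = 623.4·(-0.01629)/1.01991 + 233.7 = 223.7419
M2: Pc = R·M2+t = (+0.06175, -0.12584, +1.02696); u = 814.5·(+0.06175)/1.02696 + 306.3 = 355.2758, v = 623.4·(-0.12584)/1.02696 + 233.7 = 157.3088
M3: Pc = R·M3+t = (-0.02515, -0.10911, +0.95669); u = 814.5·(-0.02515)/0.95669 + 306.3 = 284.8921, v = 623.4·(-0.10911)/0.95669 + 233.7 = 162.6025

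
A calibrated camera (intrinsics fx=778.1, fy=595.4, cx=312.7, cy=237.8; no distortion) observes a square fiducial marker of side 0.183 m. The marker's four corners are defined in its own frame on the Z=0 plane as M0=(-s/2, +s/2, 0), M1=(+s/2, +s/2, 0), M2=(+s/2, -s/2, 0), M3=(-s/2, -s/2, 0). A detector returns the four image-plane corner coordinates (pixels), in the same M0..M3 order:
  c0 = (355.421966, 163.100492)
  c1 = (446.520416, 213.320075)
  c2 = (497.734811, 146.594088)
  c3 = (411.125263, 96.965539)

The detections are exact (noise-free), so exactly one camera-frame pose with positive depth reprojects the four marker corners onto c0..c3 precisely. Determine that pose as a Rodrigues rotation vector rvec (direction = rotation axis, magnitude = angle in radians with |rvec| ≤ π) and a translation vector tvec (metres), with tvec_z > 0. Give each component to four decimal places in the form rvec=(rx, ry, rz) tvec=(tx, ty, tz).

rvec=(-0.2225, -0.2170, 0.5816) tvec=(0.1896, -0.1778, 1.2725)

Intrinsics K: fx=778.1, fy=595.4, cx=312.7, cy=237.8
Marker side s = 0.183 m; corners in marker frame (Z=0):
  M0 = (-0.0915, +0.0915, 0)
  M1 = (+0.0915, +0.0915, 0)
  M2 = (+0.0915, -0.0915, 0)
  M3 = (-0.0915, -0.0915, 0)
Detected image corners:
  c0 = (355.421966, 163.100492) px
  c1 = (446.520416, 213.320075) px
  c2 = (497.734811, 146.594088) px
  c3 = (411.125263, 96.965539) px
Planar DLT: solve 8×8 A·h = b for H (H[2,2]=1):
  H  [+532.09151 -381.92644 +428.65951]
  H  [+289.73306 +330.43638 +154.60591]
  H  [+0.10939 -0.21025 +1.00000]
B = K⁻¹H; ‖b₁‖=0.785869, ‖b₂‖=0.785869; λ = 2/(‖b₁‖+‖b₂‖) = 1.272477, sign → tz>0 ⇒ λ=+1.272477
r₁ = λ·B[:,0] = (+0.81422,+0.56362,+0.13920); r₂ = λ·B[:,1] = (-0.51707,+0.81306,-0.26754)
r₃ = r₁×r₂ = (-0.26396,+0.14586,+0.95344); SVD([r₁ r₂ r₃]) → R = UVᵀ:
  R  [+0.81422 -0.51707 -0.26396]
  R  [+0.56362 +0.81306 +0.14586]
  R  [+0.13920 -0.26754 +0.95344]
t = (+0.18964, -0.17780, +1.27248) m
tr R = 2.580719; θ = arccos((tr R − 1)/2) = 0.659401 rad = 37.781°
axis k = ((R−Rᵀ)₃₂, (R−Rᵀ)₁₃, (R−Rᵀ)₂₁) / (2 sinθ) = (-0.337391, -0.329035, +0.881988)
rvec = θ·k = (-0.222476, -0.216966, +0.581584)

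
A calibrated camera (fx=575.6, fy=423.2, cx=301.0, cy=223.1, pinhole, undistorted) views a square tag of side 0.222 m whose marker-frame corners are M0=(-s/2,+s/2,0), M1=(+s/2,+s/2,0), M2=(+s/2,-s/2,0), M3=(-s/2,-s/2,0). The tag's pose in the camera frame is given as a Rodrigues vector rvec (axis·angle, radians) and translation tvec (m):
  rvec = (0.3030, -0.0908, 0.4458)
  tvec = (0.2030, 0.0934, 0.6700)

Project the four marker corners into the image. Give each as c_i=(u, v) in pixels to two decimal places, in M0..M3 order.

Intrinsics K: fx=575.6, fy=423.2, cx=301.0, cy=223.1
Marker side s = 0.222 m; corners in marker frame (Z=0):
  M0 = (-0.1110, +0.1110, 0)
  M1 = (+0.1110, +0.1110, 0)
  M2 = (+0.1110, -0.1110, 0)
  M3 = (-0.1110, -0.1110, 0)
rvec = (0.3030, -0.0908, 0.4458), |rvec| = θ = 0.54662 rad = 31.319°
Rodrigues: sinθ=0.51980, 1−cosθ=0.14571; R = I + sinθ·[k]× + (1−cosθ)·[k]×²:
    [+0.89906 -0.43735 -0.02047]
    [+0.41051 +0.85831 -0.30788]
    [+0.15222 +0.26839 +0.95121]
t = (0.2030, 0.0934, 0.6700) m
M0: Pc = R·M0+t = (+0.05466, +0.14311, +0.68290); u = 575.6·(+0.05466)/0.68290 + 301.0 = 347.0710, v = 423.2·(+0.14311)/0.68290 + 223.1 = 311.7844
M1: Pc = R·M1+t = (+0.25425, +0.23424, +0.71669); u = 575.6·(+0.25425)/0.71669 + 301.0 = 505.1982, v = 423.2·(+0.23424)/0.71669 + 223.1 = 361.4167
M2: Pc = R·M2+t = (+0.35134, +0.04369, +0.65710); u = 575.6·(+0.35134)/0.65710 + 301.0 = 608.7622, v = 423.2·(+0.04369)/0.65710 + 223.1 = 251.2410
M3: Pc = R·M3+t = (+0.15175, -0.04744, +0.62331); u = 575.6·(+0.15175)/0.62331 + 301.0 = 441.1339, v = 423.2·(-0.04744)/0.62331 + 223.1 = 190.8911

c0=(347.07, 311.78) c1=(505.20, 361.42) c2=(608.76, 251.24) c3=(441.13, 190.89)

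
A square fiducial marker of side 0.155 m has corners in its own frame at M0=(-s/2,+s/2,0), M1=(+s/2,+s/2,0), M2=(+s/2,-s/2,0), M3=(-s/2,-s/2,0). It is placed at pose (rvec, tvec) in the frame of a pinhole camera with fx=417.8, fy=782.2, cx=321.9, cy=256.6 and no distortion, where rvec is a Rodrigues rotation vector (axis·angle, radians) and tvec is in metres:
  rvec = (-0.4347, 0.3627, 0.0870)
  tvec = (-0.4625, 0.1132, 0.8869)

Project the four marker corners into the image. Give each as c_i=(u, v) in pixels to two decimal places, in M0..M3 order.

c0=(63.41, 418.35) c1=(118.81, 430.12) c2=(144.40, 294.89) c3=(91.07, 291.90)

Intrinsics K: fx=417.8, fy=782.2, cx=321.9, cy=256.6
Marker side s = 0.155 m; corners in marker frame (Z=0):
  M0 = (-0.0775, +0.0775, 0)
  M1 = (+0.0775, +0.0775, 0)
  M2 = (+0.0775, -0.0775, 0)
  M3 = (-0.0775, -0.0775, 0)
rvec = (-0.4347, 0.3627, 0.0870), |rvec| = θ = 0.57279 rad = 32.818°
Rodrigues: sinθ=0.54198, 1−cosθ=0.15961; R = I + sinθ·[k]× + (1−cosθ)·[k]×²:
    [+0.93232 -0.15902 +0.32479]
    [+0.00562 +0.90439 +0.42667]
    [-0.36159 -0.39597 +0.84408]
t = (-0.4625, 0.1132, 0.8869) m
M0: Pc = R·M0+t = (-0.54708, +0.18285, +0.88424); u = 417.8·(-0.54708)/0.88424 + 321.9 = 63.4060, v = 782.2·(+0.18285)/0.88424 + 256.6 = 418.3544
M1: Pc = R·M1+t = (-0.40257, +0.18373, +0.82819); u = 417.8·(-0.40257)/0.82819 + 321.9 = 118.8143, v = 782.2·(+0.18373)/0.82819 + 256.6 = 430.1235
M2: Pc = R·M2+t = (-0.37792, +0.04355, +0.88956); u = 417.8·(-0.37792)/0.88956 + 321.9 = 144.4026, v = 782.2·(+0.04355)/0.88956 + 256.6 = 294.8896
M3: Pc = R·M3+t = (-0.52243, +0.04267, +0.94561); u = 417.8·(-0.52243)/0.94561 + 321.9 = 91.0739, v = 782.2·(+0.04267)/0.94561 + 256.6 = 291.8997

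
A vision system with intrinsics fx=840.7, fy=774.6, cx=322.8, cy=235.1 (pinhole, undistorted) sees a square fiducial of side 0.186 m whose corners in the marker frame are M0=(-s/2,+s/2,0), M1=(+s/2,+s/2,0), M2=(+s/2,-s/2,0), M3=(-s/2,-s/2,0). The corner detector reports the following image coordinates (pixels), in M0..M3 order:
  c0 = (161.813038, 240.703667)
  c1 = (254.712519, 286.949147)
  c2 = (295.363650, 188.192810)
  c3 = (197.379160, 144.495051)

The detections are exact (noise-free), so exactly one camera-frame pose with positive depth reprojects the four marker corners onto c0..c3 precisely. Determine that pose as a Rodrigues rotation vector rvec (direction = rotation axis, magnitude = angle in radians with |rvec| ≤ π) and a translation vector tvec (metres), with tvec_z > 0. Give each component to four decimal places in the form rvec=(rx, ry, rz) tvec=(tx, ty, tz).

rvec=(0.1973, 0.3685, 0.4138) tvec=(-0.1541, -0.0339, 1.3374)

Intrinsics K: fx=840.7, fy=774.6, cx=322.8, cy=235.1
Marker side s = 0.186 m; corners in marker frame (Z=0):
  M0 = (-0.0930, +0.0930, 0)
  M1 = (+0.0930, +0.0930, 0)
  M2 = (+0.0930, -0.0930, 0)
  M3 = (-0.0930, -0.0930, 0)
Detected image corners:
  c0 = (161.813038, 240.703667) px
  c1 = (254.712519, 286.949147) px
  c2 = (295.363650, 188.192810) px
  c3 = (197.379160, 144.495051) px
Planar DLT: solve 8×8 A·h = b for H (H[2,2]=1):
  H  [+460.54304 -160.37691 +225.95057]
  H  [+192.38449 +565.78893 +215.48539]
  H  [-0.23025 +0.19451 +1.00000]
B = K⁻¹H; ‖b₁‖=0.747706, ‖b₂‖=0.747706; λ = 2/(‖b₁‖+‖b₂‖) = 1.337424, sign → tz>0 ⇒ λ=+1.337424
r₁ = λ·B[:,0] = (+0.85089,+0.42563,-0.30794); r₂ = λ·B[:,1] = (-0.35502,+0.89793,+0.26014)
r₃ = r₁×r₂ = (+0.38723,-0.11203,+0.91515); SVD([r₁ r₂ r₃]) → R = UVᵀ:
  R  [+0.85089 -0.35502 +0.38723]
  R  [+0.42563 +0.89793 -0.11203]
  R  [-0.30794 +0.26014 +0.91515]
t = (-0.15407, -0.03387, +1.33742) m
tr R = 2.663975; θ = arccos((tr R − 1)/2) = 0.588116 rad = 33.697°
axis k = ((R−Rᵀ)₃₂, (R−Rᵀ)₁₃, (R−Rᵀ)₂₁) / (2 sinθ) = (+0.335414, +0.626508, +0.703552)
rvec = θ·k = (+0.197262, +0.368459, +0.413770)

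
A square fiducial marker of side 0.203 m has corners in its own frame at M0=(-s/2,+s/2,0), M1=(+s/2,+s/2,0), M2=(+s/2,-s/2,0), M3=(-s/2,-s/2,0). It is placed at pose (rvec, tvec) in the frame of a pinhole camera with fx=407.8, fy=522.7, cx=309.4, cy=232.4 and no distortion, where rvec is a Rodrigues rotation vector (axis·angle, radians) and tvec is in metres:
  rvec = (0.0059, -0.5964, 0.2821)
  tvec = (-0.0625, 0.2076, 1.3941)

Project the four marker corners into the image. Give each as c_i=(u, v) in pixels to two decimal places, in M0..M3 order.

c0=(257.44, 341.95) c1=(306.84, 352.55) c2=(321.84, 281.31) c3=(274.26, 264.87)

Intrinsics K: fx=407.8, fy=522.7, cx=309.4, cy=232.4
Marker side s = 0.203 m; corners in marker frame (Z=0):
  M0 = (-0.1015, +0.1015, 0)
  M1 = (+0.1015, +0.1015, 0)
  M2 = (+0.1015, -0.1015, 0)
  M3 = (-0.1015, -0.1015, 0)
rvec = (0.0059, -0.5964, 0.2821), |rvec| = θ = 0.65978 rad = 37.803°
Rodrigues: sinθ=0.61294, 1−cosθ=0.20987; R = I + sinθ·[k]× + (1−cosθ)·[k]×²:
    [+0.79014 -0.26377 -0.55326]
    [+0.26038 +0.96162 -0.08660]
    [+0.55486 -0.07563 +0.82850]
t = (-0.0625, 0.2076, 1.3941) m
M0: Pc = R·M0+t = (-0.16947, +0.27878, +1.33010); u = 407.8·(-0.16947)/1.33010 + 309.4 = 257.4410, v = 522.7·(+0.27878)/1.33010 + 232.4 = 341.9523
M1: Pc = R·M1+t = (-0.00907, +0.33163, +1.44274); u = 407.8·(-0.00907)/1.44274 + 309.4 = 306.8354, v = 522.7·(+0.33163)/1.44274 + 232.4 = 352.5491
M2: Pc = R·M2+t = (+0.04447, +0.13642, +1.45810); u = 407.8·(+0.04447)/1.45810 + 309.4 = 321.8380, v = 522.7·(+0.13642)/1.45810 + 232.4 = 281.3056
M3: Pc = R·M3+t = (-0.11593, +0.08357, +1.34546); u = 407.8·(-0.11593)/1.34546 + 309.4 = 274.2633, v = 522.7·(+0.08357)/1.34546 + 232.4 = 264.8654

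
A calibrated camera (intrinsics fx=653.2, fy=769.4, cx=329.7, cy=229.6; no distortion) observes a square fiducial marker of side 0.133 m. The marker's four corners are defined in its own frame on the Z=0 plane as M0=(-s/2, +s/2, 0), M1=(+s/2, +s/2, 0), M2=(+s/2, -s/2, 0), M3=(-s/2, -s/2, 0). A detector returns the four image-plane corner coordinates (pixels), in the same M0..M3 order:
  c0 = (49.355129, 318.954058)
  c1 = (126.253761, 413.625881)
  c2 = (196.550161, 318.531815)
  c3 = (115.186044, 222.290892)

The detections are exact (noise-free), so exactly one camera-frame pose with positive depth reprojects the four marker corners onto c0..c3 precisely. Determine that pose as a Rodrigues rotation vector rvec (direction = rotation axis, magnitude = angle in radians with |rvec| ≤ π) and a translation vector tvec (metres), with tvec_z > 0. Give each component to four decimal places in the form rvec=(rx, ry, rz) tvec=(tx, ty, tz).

rvec=(0.1602, 0.1968, 0.7429) tvec=(-0.2393, 0.0867, 0.7482)

Intrinsics K: fx=653.2, fy=769.4, cx=329.7, cy=229.6
Marker side s = 0.133 m; corners in marker frame (Z=0):
  M0 = (-0.0665, +0.0665, 0)
  M1 = (+0.0665, +0.0665, 0)
  M2 = (+0.0665, -0.0665, 0)
  M3 = (-0.0665, -0.0665, 0)
Detected image corners:
  c0 = (49.355129, 318.954058) px
  c1 = (126.253761, 413.625881) px
  c2 = (196.550161, 318.531815) px
  c3 = (115.186044, 222.290892) px
Planar DLT: solve 8×8 A·h = b for H (H[2,2]=1):
  H  [+575.00507 -476.78289 +120.76565]
  H  [+666.26380 +811.86941 +318.74921]
  H  [-0.16127 +0.28558 +1.00000]
B = K⁻¹H; ‖b₁‖=1.336562, ‖b₂‖=1.336562; λ = 2/(‖b₁‖+‖b₂‖) = 0.748188, sign → tz>0 ⇒ λ=+0.748188
r₁ = λ·B[:,0] = (+0.71953,+0.68390,-0.12066); r₂ = λ·B[:,1] = (-0.65396,+0.72573,+0.21367)
r₃ = r₁×r₂ = (+0.23370,-0.07483,+0.96943); SVD([r₁ r₂ r₃]) → R = UVᵀ:
  R  [+0.71953 -0.65396 +0.23370]
  R  [+0.68390 +0.72573 -0.07483]
  R  [-0.12066 +0.21367 +0.96943]
t = (-0.23932, +0.08669, +0.74819) m
tr R = 2.414678; θ = arccos((tr R − 1)/2) = 0.785070 rad = 44.981°
axis k = ((R−Rᵀ)₃₂, (R−Rᵀ)₁₃, (R−Rᵀ)₂₁) / (2 sinθ) = (+0.204065, +0.250651, +0.946325)
rvec = θ·k = (+0.160205, +0.196778, +0.742932)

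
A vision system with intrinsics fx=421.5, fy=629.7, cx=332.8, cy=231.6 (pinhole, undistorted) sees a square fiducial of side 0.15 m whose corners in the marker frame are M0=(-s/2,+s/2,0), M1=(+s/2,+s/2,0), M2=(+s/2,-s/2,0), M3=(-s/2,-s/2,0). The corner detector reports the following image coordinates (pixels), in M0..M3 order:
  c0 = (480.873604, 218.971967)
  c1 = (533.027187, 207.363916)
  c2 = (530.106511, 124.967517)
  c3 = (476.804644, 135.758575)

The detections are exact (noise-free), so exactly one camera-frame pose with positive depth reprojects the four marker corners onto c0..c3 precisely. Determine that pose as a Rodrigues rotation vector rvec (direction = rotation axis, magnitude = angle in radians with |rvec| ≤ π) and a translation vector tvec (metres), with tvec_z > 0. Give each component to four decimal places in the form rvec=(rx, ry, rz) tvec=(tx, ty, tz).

rvec=(0.1523, -0.1073, -0.1367) tvec=(0.4644, -0.1070, 1.1341)

Intrinsics K: fx=421.5, fy=629.7, cx=332.8, cy=231.6
Marker side s = 0.15 m; corners in marker frame (Z=0):
  M0 = (-0.0750, +0.0750, 0)
  M1 = (+0.0750, +0.0750, 0)
  M2 = (+0.0750, -0.0750, 0)
  M3 = (-0.0750, -0.0750, 0)
Detected image corners:
  c0 = (480.873604, 218.971967) px
  c1 = (533.027187, 207.363916) px
  c2 = (530.106511, 124.967517) px
  c3 = (476.804644, 135.758575) px
Planar DLT: solve 8×8 A·h = b for H (H[2,2]=1):
  H  [+394.24562 +93.78727 +505.38866]
  H  [-60.15154 +575.98920 +172.16334]
  H  [+0.08465 +0.13957 +1.00000]
B = K⁻¹H; ‖b₁‖=0.881760, ‖b₂‖=0.881760; λ = 2/(‖b₁‖+‖b₂‖) = 1.134095, sign → tz>0 ⇒ λ=+1.134095
r₁ = λ·B[:,0] = (+0.98496,-0.14364,+0.09601); r₂ = λ·B[:,1] = (+0.12737,+0.97914,+0.15829)
r₃ = r₁×r₂ = (-0.11674,-0.14368,+0.98271); SVD([r₁ r₂ r₃]) → R = UVᵀ:
  R  [+0.98496 +0.12737 -0.11674]
  R  [-0.14364 +0.97914 -0.14368]
  R  [+0.09601 +0.15829 +0.98271]
t = (+0.46437, -0.10705, +1.13410) m
tr R = 2.946820; θ = arccos((tr R − 1)/2) = 0.231123 rad = 13.242°
axis k = ((R−Rᵀ)₃₂, (R−Rᵀ)₁₃, (R−Rᵀ)₂₁) / (2 sinθ) = (+0.659120, -0.464369, -0.591543)
rvec = θ·k = (+0.152338, -0.107326, -0.136719)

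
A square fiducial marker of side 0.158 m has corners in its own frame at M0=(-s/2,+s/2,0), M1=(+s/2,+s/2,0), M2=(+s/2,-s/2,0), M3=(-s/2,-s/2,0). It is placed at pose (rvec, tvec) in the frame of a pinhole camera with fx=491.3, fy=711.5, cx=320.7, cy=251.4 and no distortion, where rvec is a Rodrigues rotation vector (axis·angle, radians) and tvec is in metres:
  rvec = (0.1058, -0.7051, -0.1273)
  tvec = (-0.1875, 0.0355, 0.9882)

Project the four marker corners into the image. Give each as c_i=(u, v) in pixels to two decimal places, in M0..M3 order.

c0=(196.05, 345.50) c1=(263.82, 320.16) c2=(256.50, 213.68) c3=(186.32, 228.03)

Intrinsics K: fx=491.3, fy=711.5, cx=320.7, cy=251.4
Marker side s = 0.158 m; corners in marker frame (Z=0):
  M0 = (-0.0790, +0.0790, 0)
  M1 = (+0.0790, +0.0790, 0)
  M2 = (+0.0790, -0.0790, 0)
  M3 = (-0.0790, -0.0790, 0)
rvec = (0.1058, -0.7051, -0.1273), |rvec| = θ = 0.72427 rad = 41.498°
Rodrigues: sinθ=0.66259, 1−cosθ=0.25102; R = I + sinθ·[k]× + (1−cosθ)·[k]×²:
    [+0.75434 +0.08076 -0.65150]
    [-0.15216 +0.98689 -0.05384]
    [+0.63861 +0.13974 +0.75674]
t = (-0.1875, 0.0355, 0.9882) m
M0: Pc = R·M0+t = (-0.24071, +0.12548, +0.94879); u = 491.3·(-0.24071)/0.94879 + 320.7 = 196.0547, v = 711.5·(+0.12548)/0.94879 + 251.4 = 345.5012
M1: Pc = R·M1+t = (-0.12153, +0.10144, +1.04969); u = 491.3·(-0.12153)/1.04969 + 320.7 = 263.8201, v = 711.5·(+0.10144)/1.04969 + 251.4 = 320.1606
M2: Pc = R·M2+t = (-0.13429, -0.05448, +1.02761); u = 491.3·(-0.13429)/1.02761 + 320.7 = 256.4973, v = 711.5·(-0.05448)/1.02761 + 251.4 = 213.6758
M3: Pc = R·M3+t = (-0.25347, -0.03044, +0.92671); u = 491.3·(-0.25347)/0.92671 + 320.7 = 186.3200, v = 711.5·(-0.03044)/0.92671 + 251.4 = 228.0261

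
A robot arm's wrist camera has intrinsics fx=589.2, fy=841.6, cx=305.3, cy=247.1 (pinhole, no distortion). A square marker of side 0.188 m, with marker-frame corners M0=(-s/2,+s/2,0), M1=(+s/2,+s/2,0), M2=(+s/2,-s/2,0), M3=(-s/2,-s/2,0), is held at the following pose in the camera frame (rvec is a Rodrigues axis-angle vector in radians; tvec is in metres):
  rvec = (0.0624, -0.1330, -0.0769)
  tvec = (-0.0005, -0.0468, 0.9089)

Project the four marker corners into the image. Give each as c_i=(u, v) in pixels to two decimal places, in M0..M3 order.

c0=(248.80, 297.73) c1=(368.32, 282.63) c2=(360.42, 111.01) c3=(238.99, 121.62)

Intrinsics K: fx=589.2, fy=841.6, cx=305.3, cy=247.1
Marker side s = 0.188 m; corners in marker frame (Z=0):
  M0 = (-0.0940, +0.0940, 0)
  M1 = (+0.0940, +0.0940, 0)
  M2 = (+0.0940, -0.0940, 0)
  M3 = (-0.0940, -0.0940, 0)
rvec = (0.0624, -0.1330, -0.0769), |rvec| = θ = 0.16582 rad = 9.501°
Rodrigues: sinθ=0.16506, 1−cosθ=0.01372; R = I + sinθ·[k]× + (1−cosθ)·[k]×²:
    [+0.98823 +0.07241 -0.13479]
    [-0.08069 +0.99511 -0.05701]
    [+0.13000 +0.06722 +0.98923]
t = (-0.0005, -0.0468, 0.9089) m
M0: Pc = R·M0+t = (-0.08659, +0.05432, +0.90300); u = 589.2·(-0.08659)/0.90300 + 305.3 = 248.8027, v = 841.6·(+0.05432)/0.90300 + 247.1 = 297.7310
M1: Pc = R·M1+t = (+0.09920, +0.03916, +0.92744); u = 589.2·(+0.09920)/0.92744 + 305.3 = 368.3213, v = 841.6·(+0.03916)/0.92744 + 247.1 = 282.6314
M2: Pc = R·M2+t = (+0.08559, -0.14792, +0.91480); u = 589.2·(+0.08559)/0.91480 + 305.3 = 360.4243, v = 841.6·(-0.14792)/0.91480 + 247.1 = 111.0120
M3: Pc = R·M3+t = (-0.10020, -0.13276, +0.89036); u = 589.2·(-0.10020)/0.89036 + 305.3 = 238.9926, v = 841.6·(-0.13276)/0.89036 + 247.1 = 121.6151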